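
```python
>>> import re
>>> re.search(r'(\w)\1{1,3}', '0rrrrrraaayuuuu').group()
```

The backreference `\1` re-matches whatever the first group consumed, character for character.
The match spans [1:5] → 'rrrr'.

'rrrr'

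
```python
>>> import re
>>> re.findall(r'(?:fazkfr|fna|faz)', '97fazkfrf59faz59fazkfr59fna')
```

['fazkfr', 'faz', 'fazkfr', 'fna']

`|` is ordered: at each position the engine commits to the first alternative that works.
Scanning left to right: at [2:8] → 'fazkfr'; at [11:14] → 'faz'; at [16:22] → 'fazkfr'; at [24:27] → 'fna'.
Since nothing is captured, `findall` lists the 4 matched substrings directly.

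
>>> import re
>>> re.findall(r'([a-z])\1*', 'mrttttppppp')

['m', 'r', 't', 'p']

`\1` has to match the exact text group 1 already captured.
Walking the string: at [0:1] match 'm', group 1 = 'm'; at [1:2] match 'r', group 1 = 'r'; at [2:6] match 'tttt', group 1 = 't'; at [6:11] match 'ppppp', group 1 = 'p'.
One capturing group, so `findall` returns just the captured substring from each match — 4 in all.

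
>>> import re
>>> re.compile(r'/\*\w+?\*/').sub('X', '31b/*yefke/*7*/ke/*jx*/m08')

Matches: at [10:15] → '/*7*/'; at [17:23] → '/*jx*/'.
`sub` substitutes 'X' at each match site.

'31b/*yefkeXkeXm08'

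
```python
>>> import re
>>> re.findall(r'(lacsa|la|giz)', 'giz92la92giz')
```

['giz', 'la', 'giz']

Because there's exactly one group, `findall` drops the full match and keeps group 1 from each hit.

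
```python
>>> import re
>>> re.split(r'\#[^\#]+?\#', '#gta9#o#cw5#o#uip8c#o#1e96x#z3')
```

Splitting on the pattern gives 5 pieces.

['', 'o', 'o', 'o', 'z3']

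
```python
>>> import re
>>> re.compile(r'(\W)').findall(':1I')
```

Pattern: a non-word character (captured).
Scanning left to right: at [0:1] match ':', group 1 = ':'.
One capturing group, so `findall` returns just the captured substring from the one match — 1 in all.

[':']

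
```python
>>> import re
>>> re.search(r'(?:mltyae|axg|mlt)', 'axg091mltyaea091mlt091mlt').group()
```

'axg'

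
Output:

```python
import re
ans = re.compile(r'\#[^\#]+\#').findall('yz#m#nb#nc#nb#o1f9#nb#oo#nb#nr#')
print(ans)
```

Matches: at [2:5] → '#m#'; at [7:11] → '#nc#'; at [13:19] → '#o1f9#'; at [21:25] → '#oo#'; at [27:31] → '#nr#'.
Since nothing is captured, `findall` lists the 5 matched substrings directly.

['#m#', '#nc#', '#o1f9#', '#oo#', '#nr#']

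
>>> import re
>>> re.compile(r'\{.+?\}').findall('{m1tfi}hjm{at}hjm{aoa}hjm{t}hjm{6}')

['{m1tfi}', '{at}', '{aoa}', '{t}', '{6}']

With the lazy modifier that quantifier settles for the fewest repetitions that let the rest of the pattern succeed (the atoms after it are unaffected and can still be greedy).
Since nothing is captured, `findall` lists the 5 matched substrings directly.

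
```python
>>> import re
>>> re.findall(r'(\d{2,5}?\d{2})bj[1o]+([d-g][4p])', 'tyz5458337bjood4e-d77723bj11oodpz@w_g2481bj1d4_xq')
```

[('5458337', 'd4'), ('77723', 'dp'), ('2481', 'd4')]

The pattern matches 2 to 5 of a digit (lazy), then exactly 2 of a digit (captured); then the literal 'bj', then one or more of one of [1o]; then a character in [d-g], then one of [4p] (captured).
Scanning left to right: at [3:16] match '5458337bjood4', groups = ('5458337', 'd4'); at [19:32] match '77723bj11oodp', groups = ('77723', 'dp'); at [37:46] match '2481bj1d4', groups = ('2481', 'd4').
`findall` packs the 2 group values into a tuple for every match.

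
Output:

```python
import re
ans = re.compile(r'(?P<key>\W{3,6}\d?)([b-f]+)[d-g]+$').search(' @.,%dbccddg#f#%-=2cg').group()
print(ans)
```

#%-=2cg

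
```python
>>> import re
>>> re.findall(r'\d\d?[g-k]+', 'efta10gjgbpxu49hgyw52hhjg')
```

['10gjg', '49hg', '52hhjg']

Pattern: a digit, then optionally a digit; then one or more of a character in [g-k].
With no groups in the pattern, `findall` gives back each whole match — 3 here.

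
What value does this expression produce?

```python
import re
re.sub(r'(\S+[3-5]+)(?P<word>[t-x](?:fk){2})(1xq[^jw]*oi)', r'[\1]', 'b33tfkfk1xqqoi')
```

Pattern: one or more of a non-whitespace character, then one or more of a character in [3-5] (captured); then a character in [t-x], then the literal 'fk' repeated 2 times (captured as 'word'); then the literal '1xq', then zero or more of any character except [jw], then the literal 'oi' (captured).
Matches: at [0:14] → 'b33tfkfk1xqqoi'.
Each match is replaced using the text its own group 1 captured.

'[b33]'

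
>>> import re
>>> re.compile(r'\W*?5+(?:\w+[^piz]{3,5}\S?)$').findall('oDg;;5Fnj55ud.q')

[';;5Fnj55ud.q']

The pattern matches zero or more of a non-word character (lazy), then one or more of the literal '5'; then one or more of a word character, then 3 to 5 of any character except [piz], then optionally a non-whitespace character (non-capturing group); then anchored at the end.
`findall` yields the raw match text (1 of them) because the pattern has no groups.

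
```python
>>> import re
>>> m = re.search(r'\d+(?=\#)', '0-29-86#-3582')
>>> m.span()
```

(5, 7)

The positive lookaround only admits positions where the adjacent text matches; those characters stay outside the span.
`re.search` tries every starting position until one works.
The match spans [5:7] → '86'.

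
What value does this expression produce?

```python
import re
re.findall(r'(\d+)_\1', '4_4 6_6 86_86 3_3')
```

['4', '6', '86', '3']

`\1` has to match the exact text group 1 already captured.
Scanning left to right: at [0:3] match '4_4', group 1 = '4'; at [4:7] match '6_6', group 1 = '6'; at [8:13] match '86_86', group 1 = '86'; at [14:17] match '3_3', group 1 = '3'.
`findall` collects group 1 from each match (4 total).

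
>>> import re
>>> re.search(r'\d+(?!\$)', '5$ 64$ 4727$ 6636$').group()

'6'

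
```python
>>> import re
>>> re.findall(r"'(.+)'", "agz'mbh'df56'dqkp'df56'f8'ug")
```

["mbh'df56'dqkp'df56'f8"]

Matches: at [3:26] match "'mbh'df56'dqkp'df56'f8'", group 1 = "mbh'df56'dqkp'df56'f8".
One capturing group, so `findall` returns just the captured substring from the one match — 1 in all.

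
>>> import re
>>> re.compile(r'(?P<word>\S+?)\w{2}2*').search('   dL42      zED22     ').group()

'dL42'

The pattern matches one or more of a non-whitespace character (lazy) (captured as 'word'); then exactly 2 of a word character, then zero or more of the literal '2'.
`re.search` tries every starting position until one works.
The match spans [3:7] → 'dL42'.
Captured: group 1 = 'd'.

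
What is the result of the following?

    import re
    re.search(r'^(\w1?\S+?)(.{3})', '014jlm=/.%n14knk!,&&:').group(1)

'014'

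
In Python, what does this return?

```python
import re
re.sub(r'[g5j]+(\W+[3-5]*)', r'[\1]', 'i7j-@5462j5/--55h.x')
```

'i7[-@54]62[/--55]h.x'

This matches one or more of one of [g5j]; then one or more of a non-word character, then zero or more of a character in [3-5] (captured).
`\1` in the replacement pulls in group 1's text for each match.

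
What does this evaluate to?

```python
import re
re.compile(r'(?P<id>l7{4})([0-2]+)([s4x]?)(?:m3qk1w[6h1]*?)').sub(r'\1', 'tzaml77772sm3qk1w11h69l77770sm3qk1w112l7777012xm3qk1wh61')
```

'tzaml777711h69l7777112l7777h61'

Pattern: the literal 'l', then exactly 4 of a literal '7' (captured as 'id'); then one or more of a character in [0-2] (captured); then optionally one of [s4x] (captured); then the literal 'm3q', then the literal 'k1w', then zero or more of one of [6h1] (lazy) (non-capturing group).
Lazy quantifiers expand one character at a time until the remainder of the pattern can match.
Matches: at [4:17] → 'l77772sm3qk1w'; at [22:35] → 'l77770sm3qk1w'; at [38:53] → 'l7777012xm3qk1w'.
Each match is replaced using the text its own group 1 captured.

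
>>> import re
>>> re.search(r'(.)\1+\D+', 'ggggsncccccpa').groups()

('g',)

`\1` is not a pattern — it's the concrete string captured by group 1, re-applied verbatim.
`re.search` tries every starting position until one works.
The match spans [0:13] → 'ggggsncccccpa'.
Captured: group 1 = 'g'.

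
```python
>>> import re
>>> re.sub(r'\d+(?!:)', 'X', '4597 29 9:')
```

'X X 9:'

Because the assertion is negative and zero-width, positions next to the forbidden text are skipped.
Matches: at [0:4] → '4597'; at [5:7] → '29'.
Every occurrence is swapped for 'X'.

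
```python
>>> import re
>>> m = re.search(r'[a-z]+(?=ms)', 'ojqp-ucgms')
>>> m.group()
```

The positive lookaround only admits positions where the adjacent text matches; those characters stay outside the span.
`search` walks the string left to right and returns the first match it finds.
The match spans [5:8] → 'ucg'.

'ucg'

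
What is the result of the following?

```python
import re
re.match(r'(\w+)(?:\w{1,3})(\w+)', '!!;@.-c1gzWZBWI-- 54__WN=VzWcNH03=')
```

With `match`, the pattern is implicitly anchored at the beginning.
Here the pattern fails at index 0, so the call returns None.

None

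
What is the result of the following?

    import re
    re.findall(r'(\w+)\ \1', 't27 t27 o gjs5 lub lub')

['t27', 'lub']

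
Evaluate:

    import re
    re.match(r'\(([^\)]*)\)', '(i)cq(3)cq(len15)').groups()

`re.match` only tries the pattern at the start of the string.
The match spans [0:3] → '(i)'.
Captured: group 1 = 'i'.

('i',)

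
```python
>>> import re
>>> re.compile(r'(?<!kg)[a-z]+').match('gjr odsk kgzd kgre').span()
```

Because the assertion is negative and zero-width, positions next to the forbidden text are skipped.
`re.match` only tries the pattern at the start of the string.
The match spans [0:3] → 'gjr'.

(0, 3)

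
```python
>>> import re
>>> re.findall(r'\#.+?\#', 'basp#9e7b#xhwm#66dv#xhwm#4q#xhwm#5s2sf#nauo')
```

['#9e7b#', '#66dv#', '#4q#', '#5s2sf#']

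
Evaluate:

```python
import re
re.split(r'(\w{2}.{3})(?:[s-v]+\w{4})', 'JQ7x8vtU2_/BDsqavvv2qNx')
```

['', 'JQ7x8', '/', 'BDsqa', '']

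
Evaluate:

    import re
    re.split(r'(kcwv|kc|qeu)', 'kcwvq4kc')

['', 'kcwv', 'q4', 'kc', '']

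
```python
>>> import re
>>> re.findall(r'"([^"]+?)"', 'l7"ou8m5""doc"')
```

['ou8m5', 'doc']

Walking the string: at [2:9] match '"ou8m5"', group 1 = 'ou8m5'; at [9:14] match '"doc"', group 1 = 'doc'.
`findall` collects group 1 from each match (2 total).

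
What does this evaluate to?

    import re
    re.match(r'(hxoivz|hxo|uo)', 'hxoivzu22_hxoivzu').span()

Alternation isn't longest-match — the leftmost alternative that fits at this position is chosen.
`match` is anchored at position 0; if the pattern doesn't fit there, it returns None.
The match spans [0:6] → 'hxoivz'.
Captured: group 1 = 'hxoivz'.

(0, 6)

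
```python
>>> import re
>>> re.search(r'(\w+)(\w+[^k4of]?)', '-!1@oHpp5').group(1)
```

'oHpp'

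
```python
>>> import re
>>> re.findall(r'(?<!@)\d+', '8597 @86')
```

['8597', '6']

`(?!…)`/`(?<!…)` only lets a position through if the neighbouring text does NOT match; no characters are consumed.
Walking the string: at [0:4] → '8597'; at [7:8] → '6'.
With no groups in the pattern, `findall` gives back each whole match — 2 here.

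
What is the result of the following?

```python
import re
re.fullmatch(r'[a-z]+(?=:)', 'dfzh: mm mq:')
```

None

`re.fullmatch` is like wrapping the pattern in `^…$` (in single-line mode).
Here there's no way to consume every character, so the call returns None.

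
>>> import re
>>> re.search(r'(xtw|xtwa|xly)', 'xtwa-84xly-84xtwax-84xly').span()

(0, 3)

The regex engine tests alternatives in the order written; an earlier branch that matches wins even if a later one would match more.
`re.search` tries every starting position until one works.
The match spans [0:3] → 'xtw'.
Captured: group 1 = 'xtw'.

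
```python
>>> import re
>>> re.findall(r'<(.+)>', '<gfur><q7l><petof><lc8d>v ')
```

Walking the string: at [0:24] match '<gfur><q7l><petof><lc8d>', group 1 = 'gfur><q7l><petof><lc8d'.
One capturing group, so `findall` returns just the captured substring from the one match — 1 in all.

['gfur><q7l><petof><lc8d']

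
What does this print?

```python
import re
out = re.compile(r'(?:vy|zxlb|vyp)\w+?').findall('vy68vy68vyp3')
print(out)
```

The regex engine tests alternatives in the order written; an earlier branch that matches wins even if a later one would match more.
Scanning left to right: at [0:3] → 'vy6'; at [4:7] → 'vy6'; at [8:11] → 'vyp'.
With no groups in the pattern, `findall` gives back each whole match — 3 here.

['vy6', 'vy6', 'vyp']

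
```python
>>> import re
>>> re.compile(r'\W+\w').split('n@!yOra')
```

['n', 'Ora']

This matches one or more of a non-word character; then a word character.
Matches to split on: at [1:4] → '@!y'.
`split` removes every match and returns the 2 fragments in between.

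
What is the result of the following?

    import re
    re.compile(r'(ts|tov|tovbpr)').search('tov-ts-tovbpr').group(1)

'tov'

The match spans [0:3] → 'tov'.
Captured: group 1 = 'tov'.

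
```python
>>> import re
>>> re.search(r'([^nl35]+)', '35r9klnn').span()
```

The pattern matches one or more of any character except [nl35] (captured).
The match spans [2:5] → 'r9k'.

(2, 5)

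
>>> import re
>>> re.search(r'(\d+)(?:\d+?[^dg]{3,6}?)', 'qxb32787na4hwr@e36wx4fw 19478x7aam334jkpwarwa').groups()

Pattern: one or more of a digit (captured); then one or more of a digit (lazy), then 3 to 6 of any character except [dg] (lazy) (non-capturing group).
`re.search` scans for the first position where the pattern succeeds.
The match spans [3:11] → '32787na4'.
Captured: group 1 = '3278'.

('3278',)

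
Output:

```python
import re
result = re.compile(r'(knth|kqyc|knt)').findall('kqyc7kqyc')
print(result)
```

Walking the string: at [0:4] match 'kqyc', group 1 = 'kqyc'; at [5:9] match 'kqyc', group 1 = 'kqyc'.
With a single group, `findall` returns only what that group captured — 2 items.

['kqyc', 'kqyc']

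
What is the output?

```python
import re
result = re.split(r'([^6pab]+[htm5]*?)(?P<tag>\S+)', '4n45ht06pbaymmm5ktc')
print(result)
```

['', '4n45ht0', '6pbaymmm5ktc', '']

This matches one or more of any character except [6pab], then zero or more of one of [htm5] (lazy) (captured); then one or more of a non-whitespace character (captured as 'tag').
Matches to split on: at [0:19] → '4n45ht06pbaymmm5ktc'.
`re.split` interleaves the captured-group text with the surrounding fragments.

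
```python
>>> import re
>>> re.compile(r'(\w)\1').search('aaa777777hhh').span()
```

`\1` has to match the exact text group 1 already captured.
`re.search` scans for the first position where the pattern succeeds.
The match spans [0:2] → 'aa'.
Captured: group 1 = 'a'.

(0, 2)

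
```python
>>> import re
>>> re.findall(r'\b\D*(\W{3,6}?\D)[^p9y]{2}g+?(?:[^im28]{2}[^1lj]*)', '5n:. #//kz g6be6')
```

Pattern: a word boundary (`\b`, zero-width); then zero or more of a non-digit; then 3 to 6 of a non-word character (lazy), then a non-digit (captured); then exactly 2 of any character except [p9y], then one or more of the literal 'g' (lazy); then exactly 2 of any character except [im28], then zero or more of any character except [1lj] (non-capturing group).
Scanning left to right: at [2:16] match ':. #//kz g6be6', group 1 = '#//k'.
`findall` collects group 1 from the one match (1 total).

['#//k']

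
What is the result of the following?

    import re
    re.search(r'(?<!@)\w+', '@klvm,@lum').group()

Because the assertion is negative and zero-width, positions next to the forbidden text are skipped.
The match spans [2:5] → 'lvm'.

'lvm'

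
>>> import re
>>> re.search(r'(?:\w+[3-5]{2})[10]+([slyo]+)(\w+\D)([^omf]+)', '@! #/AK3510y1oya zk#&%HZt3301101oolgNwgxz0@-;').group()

'AK3510y1oya zk#&%HZt3301101'

This matches one or more of a word character, then exactly 2 of a character in [3-5] (non-capturing group); then one or more of one of [10]; then one or more of one of [slyo] (captured); then one or more of a word character, then a non-digit (captured); then one or more of any character except [omf] (captured).
The match spans [5:32] → 'AK3510y1oya zk#&%HZt3301101'.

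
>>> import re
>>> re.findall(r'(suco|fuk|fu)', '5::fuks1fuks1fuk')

['fuk', 'fuk', 'fuk']

Alternation isn't longest-match — the leftmost alternative that fits at this position is chosen.
Matches: at [3:6] match 'fuk', group 1 = 'fuk'; at [8:11] match 'fuk', group 1 = 'fuk'; at [13:16] match 'fuk', group 1 = 'fuk'.
`findall` collects group 1 from each match (3 total).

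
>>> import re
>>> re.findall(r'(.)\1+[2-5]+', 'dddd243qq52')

A backreference is literal: `\1` must see the identical characters the first group matched.
Because there's exactly one group, `findall` drops the full match and keeps group 1 from each hit.

['d', 'q']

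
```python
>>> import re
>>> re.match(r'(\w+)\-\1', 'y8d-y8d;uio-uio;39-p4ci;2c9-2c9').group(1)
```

'y8d'

A backreference is literal: `\1` must see the identical characters the first group matched.
`match` is anchored at position 0; if the pattern doesn't fit there, it returns None.
The match spans [0:7] → 'y8d-y8d'.
Captured: group 1 = 'y8d'.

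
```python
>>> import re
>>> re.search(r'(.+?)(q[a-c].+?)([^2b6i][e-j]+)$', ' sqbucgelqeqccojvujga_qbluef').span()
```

The match spans [0:28] → ' sqbucgelqeqccojvujga_qbluef'.

(0, 28)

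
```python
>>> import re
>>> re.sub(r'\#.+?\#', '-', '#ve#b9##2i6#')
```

The `?` after the quantifier makes it lazy — it takes as little as possible before letting the rest of the pattern try.
Matches: at [0:4] → '#ve#'; at [6:12] → '##2i6#'.
`sub` substitutes '-' at each match site.

'-b9-'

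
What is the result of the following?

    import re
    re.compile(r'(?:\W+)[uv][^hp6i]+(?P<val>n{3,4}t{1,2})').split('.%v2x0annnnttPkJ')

['', 'nnntt', 'PkJ']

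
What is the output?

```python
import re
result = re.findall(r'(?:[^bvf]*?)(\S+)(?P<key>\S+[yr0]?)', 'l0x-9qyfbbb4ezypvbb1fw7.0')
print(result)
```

Pattern: zero or more of any character except [bvf] (lazy) (non-capturing group); then one or more of a non-whitespace character (captured); then one or more of a non-whitespace character, then optionally one of [yr0] (captured as 'key').
A `+?`/`*?`/`{m,n}?` starts at its minimum and grows only as far as needed for what follows to match.
Scanning left to right: at [0:25] match 'l0x-9qyfbbb4ezypvbb1fw7.0', groups = ('l0x-9qyfbbb4ezypvbb1fw7.', '0').
With 2 capturing groups, `findall` returns a 2-tuple per match.

[('l0x-9qyfbbb4ezypvbb1fw7.', '0')]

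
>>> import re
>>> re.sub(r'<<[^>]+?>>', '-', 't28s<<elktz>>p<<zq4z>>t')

't28s-p-t'

Matches: at [4:13] → '<<elktz>>'; at [14:22] → '<<zq4z>>'.
Each match is replaced by '-'.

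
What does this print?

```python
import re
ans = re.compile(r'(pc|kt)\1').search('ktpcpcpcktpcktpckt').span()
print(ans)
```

(2, 6)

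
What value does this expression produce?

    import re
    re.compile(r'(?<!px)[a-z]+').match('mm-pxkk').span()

(0, 2)

`re.match` won't scan ahead — the pattern has to work from the very first character.
The match spans [0:2] → 'mm'.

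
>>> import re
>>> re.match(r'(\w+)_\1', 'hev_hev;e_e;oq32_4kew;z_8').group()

'hev_hev'

`\1` has to match the exact text group 1 already captured.
`re.match` won't scan ahead — the pattern has to work from the very first character.
The match spans [0:7] → 'hev_hev'.
Captured: group 1 = 'hev'.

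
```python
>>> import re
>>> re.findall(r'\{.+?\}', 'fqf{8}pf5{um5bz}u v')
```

['{8}', '{um5bz}']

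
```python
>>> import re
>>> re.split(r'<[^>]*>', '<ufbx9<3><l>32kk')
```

['', '', '32kk']

Matches to split on: at [0:9] → '<ufbx9<3>'; at [9:12] → '<l>'.
Splitting on the pattern gives 3 pieces.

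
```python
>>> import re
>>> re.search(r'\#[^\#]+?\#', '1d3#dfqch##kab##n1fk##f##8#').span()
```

(3, 10)

`re.search` tries every starting position until one works.
The match spans [3:10] → '#dfqch#'.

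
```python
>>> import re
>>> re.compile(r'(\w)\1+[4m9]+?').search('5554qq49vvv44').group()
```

A backreference is literal: `\1` must see the identical characters the first group matched.
Unlike `match`, `search` isn't anchored — it looks for the pattern anywhere in the string.
The match spans [0:4] → '5554'.
Captured: group 1 = '5'.

'5554'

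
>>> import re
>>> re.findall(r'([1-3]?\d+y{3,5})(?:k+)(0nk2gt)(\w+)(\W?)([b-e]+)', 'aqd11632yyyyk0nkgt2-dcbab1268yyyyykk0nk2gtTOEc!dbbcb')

[('1268yyyyy', '0nk2gt', 'TOEc', '!', 'dbbcb')]

Pattern: optionally a character in [1-3], then one or more of a digit, then 3 to 5 of the literal 'y' (captured); then one or more of a literal 'k' (non-capturing group); then the literal '0nk', then the literal '2gt' (captured); then one or more of a word character (captured); then optionally a non-word character (captured); then one or more of a character in [b-e] (captured).
Matches: at [25:52] match '1268yyyyykk0nk2gtTOEc!dbbcb', groups = ('1268yyyyy', '0nk2gt', 'TOEc', '!', 'dbbcb').
5 groups means the one result is a tuple of 5 captured strings — 1 here.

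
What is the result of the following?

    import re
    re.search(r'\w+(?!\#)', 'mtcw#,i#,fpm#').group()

'mtc'

Because the assertion is negative and zero-width, positions next to the forbidden text are skipped.
The match spans [0:3] → 'mtc'.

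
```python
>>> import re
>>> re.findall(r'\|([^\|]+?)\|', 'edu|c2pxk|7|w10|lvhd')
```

['c2pxk', 'w10']

Matches: at [3:10] match '|c2pxk|', group 1 = 'c2pxk'; at [11:16] match '|w10|', group 1 = 'w10'.
With a single group, `findall` returns only what that group captured — 2 items.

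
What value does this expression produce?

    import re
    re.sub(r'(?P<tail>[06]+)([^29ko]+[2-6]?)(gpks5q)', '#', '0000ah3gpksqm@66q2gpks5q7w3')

Pattern: one or more of one of [06] (captured as 'tail'); then one or more of any character except [29ko], then optionally a character in [2-6] (captured); then the literal 'gpk', then the literal 's5q' (captured).
Matches: at [14:24] → '66q2gpks5q'.
Each match is replaced by '#'.

'0000ah3gpksqm@#7w3'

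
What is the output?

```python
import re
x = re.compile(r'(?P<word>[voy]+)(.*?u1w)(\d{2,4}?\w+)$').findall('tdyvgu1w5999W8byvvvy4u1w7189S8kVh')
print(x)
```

Pattern: one or more of one of [voy] (captured as 'word'); then zero or more of any character (lazy), then the literal 'u1w' (captured); then 2 to 4 of a digit (lazy), then one or more of a word character (captured); then anchored at the end.
Scanning left to right: at [2:33] match 'yvgu1w5999W8byvvvy4u1w7189S8kVh', groups = ('yv', 'gu1w', '5999W8byvvvy4u1w7189S8kVh').
Multiple groups make `findall` return tuples — one 3-tuple for the one match.

[('yv', 'gu1w', '5999W8byvvvy4u1w7189S8kVh')]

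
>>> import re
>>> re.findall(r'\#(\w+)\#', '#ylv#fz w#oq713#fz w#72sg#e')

['ylv', 'oq713', '72sg']

Walking the string: at [0:5] match '#ylv#', group 1 = 'ylv'; at [9:16] match '#oq713#', group 1 = 'oq713'; at [20:26] match '#72sg#', group 1 = '72sg'.
`findall` collects group 1 from each match (3 total).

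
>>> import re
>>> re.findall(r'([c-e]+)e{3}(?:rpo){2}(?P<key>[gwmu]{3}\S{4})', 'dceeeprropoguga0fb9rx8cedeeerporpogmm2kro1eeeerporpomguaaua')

The pattern matches one or more of a character in [c-e] (captured); then exactly 3 of a literal 'e', then the literal 'rpo' repeated 2 times; then exactly 3 of one of [gwmu], then exactly 4 of a non-whitespace character (captured as 'key').
Walking the string: at [22:41] match 'cedeeerporpogmm2kro', groups = ('ced', 'gmm2kro'); at [42:59] match 'eeeerporpomguaaua', groups = ('e', 'mguaaua').
Multiple groups make `findall` return tuples — one 2-tuple for each match.

[('ced', 'gmm2kro'), ('e', 'mguaaua')]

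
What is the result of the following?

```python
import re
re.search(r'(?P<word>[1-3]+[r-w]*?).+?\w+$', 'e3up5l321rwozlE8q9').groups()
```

('3',)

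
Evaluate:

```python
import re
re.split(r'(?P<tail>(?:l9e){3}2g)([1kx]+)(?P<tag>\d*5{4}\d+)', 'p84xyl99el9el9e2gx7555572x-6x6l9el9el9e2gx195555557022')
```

['p84xyl99el9el9e2gx7555572x-6x6', 'l9el9el9e2g', 'x1', '95555557022', '']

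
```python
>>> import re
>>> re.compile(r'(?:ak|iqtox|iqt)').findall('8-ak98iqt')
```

Walking the string: at [2:4] → 'ak'; at [6:9] → 'iqt'.
With no groups in the pattern, `findall` gives back each whole match — 2 here.

['ak', 'iqt']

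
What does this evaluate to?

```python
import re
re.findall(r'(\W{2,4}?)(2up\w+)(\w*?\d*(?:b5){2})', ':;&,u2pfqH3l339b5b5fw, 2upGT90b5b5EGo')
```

This matches 2 to 4 of a non-word character (lazy) (captured); then the literal '2up', then one or more of a word character (captured); then zero or more of a word character (lazy), then zero or more of a digit, then the literal 'b5' repeated 2 times (captured).
Matches: at [21:34] match ', 2upGT90b5b5', groups = (', ', '2upGT90', 'b5b5').
With 3 capturing groups, `findall` returns a 3-tuple per match.

[(', ', '2upGT90', 'b5b5')]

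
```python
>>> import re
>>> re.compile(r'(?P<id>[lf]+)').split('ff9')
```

['', 'ff', '9']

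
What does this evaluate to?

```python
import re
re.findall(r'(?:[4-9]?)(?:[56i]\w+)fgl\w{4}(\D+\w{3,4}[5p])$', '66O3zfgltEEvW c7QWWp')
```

['W c7QWWp']

With a single group, `findall` returns only what that group captured — 1 item.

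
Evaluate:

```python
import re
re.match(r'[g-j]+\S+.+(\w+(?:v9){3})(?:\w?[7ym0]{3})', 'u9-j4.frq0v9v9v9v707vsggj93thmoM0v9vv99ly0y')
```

None

Pattern: one or more of a character in [g-j]; then one or more of a non-whitespace character; then one or more of any character; then one or more of a word character, then the literal 'v9' repeated 3 times (captured); then optionally a word character, then exactly 3 of one of [7ym0] (non-capturing group).
With `match`, the pattern is implicitly anchored at the beginning.
Here the string doesn't start with a match, so the call returns None.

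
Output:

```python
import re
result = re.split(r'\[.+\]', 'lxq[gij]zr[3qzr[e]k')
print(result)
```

['lxq', 'k']

Matches to split on: at [3:18] → '[gij]zr[3qzr[e]'.
Splitting on the pattern gives 2 pieces.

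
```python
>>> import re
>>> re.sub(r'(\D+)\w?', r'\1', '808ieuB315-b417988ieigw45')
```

This matches one or more of a non-digit (captured); then optionally a word character.
Matches: at [3:8] → 'ieuB3'; at [10:13] → '-b4'; at [18:24] → 'ieigw4'.
The replacement refers to a captured group, so each match is rewritten using its own captured text.

'808ieuB15-b17988ieigw5'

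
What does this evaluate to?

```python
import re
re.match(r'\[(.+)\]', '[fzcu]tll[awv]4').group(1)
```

The match spans [0:14] → '[fzcu]tll[awv]'.
Captured: group 1 = 'fzcu]tll[awv'.

'fzcu]tll[awv'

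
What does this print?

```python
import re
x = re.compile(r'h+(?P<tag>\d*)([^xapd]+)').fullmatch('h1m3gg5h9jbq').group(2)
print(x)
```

Pattern: one or more of a literal 'h'; then zero or more of a digit (captured as 'tag'); then one or more of any character except [xapd] (captured).
For `fullmatch`, every character of the input must be accounted for by the pattern.
The match spans [0:12] → 'h1m3gg5h9jbq'.
Captured: group 1 = '1', group 2 = 'm3gg5h9jbq'.

m3gg5h9jbq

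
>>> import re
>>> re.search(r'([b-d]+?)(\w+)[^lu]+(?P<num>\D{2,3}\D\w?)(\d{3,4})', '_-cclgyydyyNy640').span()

Pattern: one or more of a character in [b-d] (lazy) (captured); then one or more of a word character (captured); then one or more of any character except [lu]; then 2 to 3 of a non-digit, then a non-digit, then optionally a word character (captured as 'num'); then 3 to 4 of a digit (captured).
The match spans [2:16] → 'cclgyydyyNy640'.

(2, 16)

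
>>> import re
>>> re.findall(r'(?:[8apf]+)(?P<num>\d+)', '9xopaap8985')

One capturing group, so `findall` returns just the captured substring from the one match — 1 in all.

['985']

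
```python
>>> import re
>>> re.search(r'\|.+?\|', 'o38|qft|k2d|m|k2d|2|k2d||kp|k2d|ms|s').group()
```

'|qft|'

Because the quantifier is non-greedy, it stops expanding at the earliest point where the rest of the pattern can succeed.
The match spans [3:8] → '|qft|'.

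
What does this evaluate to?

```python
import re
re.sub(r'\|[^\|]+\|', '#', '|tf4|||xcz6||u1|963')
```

'#|##963'

Matches: at [0:5] → '|tf4|'; at [6:12] → '|xcz6|'; at [12:16] → '|u1|'.
`sub` substitutes '#' at each match site.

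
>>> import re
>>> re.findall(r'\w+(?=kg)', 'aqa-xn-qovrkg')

Because the assertion is zero-width, the text it checks is not consumed and won't appear in the result.
Walking the string: at [7:11] → 'qovr'.
`findall` yields the raw match text (1 of them) because the pattern has no groups.

['qovr']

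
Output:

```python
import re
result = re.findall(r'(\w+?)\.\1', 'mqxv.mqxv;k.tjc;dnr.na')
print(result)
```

The backreference `\1` re-matches whatever the first group consumed, character for character.
Walking the string: at [0:9] match 'mqxv.mqxv', group 1 = 'mqxv'.
With a single group, `findall` returns only what that group captured — 1 item.

['mqxv']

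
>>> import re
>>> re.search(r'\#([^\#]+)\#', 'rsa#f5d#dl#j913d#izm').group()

'#f5d#'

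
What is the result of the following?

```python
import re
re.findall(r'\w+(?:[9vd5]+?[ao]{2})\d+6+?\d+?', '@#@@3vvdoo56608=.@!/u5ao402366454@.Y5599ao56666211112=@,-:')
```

['3vvdoo5660', 'u5ao4023664', 'Y5599ao566662']

The pattern matches one or more of a word character; then one or more of one of [9vd5] (lazy), then exactly 2 of one of [ao] (non-capturing group); then one or more of a digit, then one or more of the literal '6' (lazy), then one or more of a digit (lazy).
Lazy quantifiers expand one character at a time until the remainder of the pattern can match.
Walking the string: at [4:14] → '3vvdoo5660'; at [20:31] → 'u5ao4023664'; at [35:48] → 'Y5599ao566662'.
`findall` yields the raw match text (3 of them) because the pattern has no groups.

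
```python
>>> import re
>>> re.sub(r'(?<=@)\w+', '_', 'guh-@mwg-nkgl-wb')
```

'guh-@_-nkgl-wb'

The lookaround is zero-width — it requires the adjacent text to match without consuming it, so the asserted text isn't part of the match.
Matches: at [5:8] → 'mwg'.
Every occurrence is swapped for '_'.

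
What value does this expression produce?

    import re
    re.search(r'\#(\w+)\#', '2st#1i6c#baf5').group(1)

`search` walks the string left to right and returns the first match it finds.
The match spans [3:9] → '#1i6c#'.
Captured: group 1 = '1i6c'.

'1i6c'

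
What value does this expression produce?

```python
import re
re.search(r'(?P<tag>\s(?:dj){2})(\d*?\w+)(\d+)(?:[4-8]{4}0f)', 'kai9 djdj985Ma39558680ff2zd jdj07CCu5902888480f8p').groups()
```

This matches whitespace, then the literal 'dj' repeated 2 times (captured as 'tag'); then zero or more of a digit (lazy), then one or more of a word character (captured); then one or more of a digit (captured); then exactly 4 of a character in [4-8], then the literal '0f' (non-capturing group).
Unlike `match`, `search` isn't anchored — it looks for the pattern anywhere in the string.
The match spans [4:23] → ' djdj985Ma39558680f'.
Captured: group 1 = ' djdj', group 2 = '985Ma39', group 3 = '5'.

(' djdj', '985Ma39', '5')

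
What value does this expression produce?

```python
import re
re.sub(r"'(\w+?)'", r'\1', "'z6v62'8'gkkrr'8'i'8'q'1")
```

'z6v628gkkrr8i8q1'

Matches: at [0:7] → "'z6v62'"; at [8:15] → "'gkkrr'"; at [16:19] → "'i'"; at [20:23] → "'q'".
`\1` in the replacement pulls in group 1's text for each match.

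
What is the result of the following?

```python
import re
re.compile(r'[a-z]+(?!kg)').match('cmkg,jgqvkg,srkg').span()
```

(0, 4)

A negative assertion filters positions out without eating any characters.
`re.match` won't scan ahead — the pattern has to work from the very first character.
The match spans [0:4] → 'cmkg'.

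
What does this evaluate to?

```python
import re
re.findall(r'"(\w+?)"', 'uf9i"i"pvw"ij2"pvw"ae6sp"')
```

Walking the string: at [4:7] match '"i"', group 1 = 'i'; at [10:15] match '"ij2"', group 1 = 'ij2'; at [18:25] match '"ae6sp"', group 1 = 'ae6sp'.
`findall` collects group 1 from each match (3 total).

['i', 'ij2', 'ae6sp']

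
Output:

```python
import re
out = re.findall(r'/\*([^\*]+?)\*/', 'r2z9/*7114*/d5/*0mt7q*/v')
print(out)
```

Matches: at [4:12] match '/*7114*/', group 1 = '7114'; at [14:23] match '/*0mt7q*/', group 1 = '0mt7q'.
One capturing group, so `findall` returns just the captured substring from each match — 2 in all.

['7114', '0mt7q']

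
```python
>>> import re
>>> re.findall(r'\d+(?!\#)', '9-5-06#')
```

['9', '5', '0']

The negative lookahead/lookbehind blocks any match where the forbidden context is present.
Walking the string: at [0:1] → '9'; at [2:3] → '5'; at [4:5] → '0'.
With no groups in the pattern, `findall` gives back each whole match — 3 here.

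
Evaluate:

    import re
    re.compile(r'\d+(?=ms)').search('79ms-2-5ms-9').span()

(0, 2)

The `(?=…)`/`(?<=…)` assertion just peeks at neighbouring text; it doesn't advance the match position.
`re.search` scans for the first position where the pattern succeeds.
The match spans [0:2] → '79'.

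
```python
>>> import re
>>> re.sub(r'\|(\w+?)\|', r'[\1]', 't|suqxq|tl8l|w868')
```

't[suqxq]tl8l|w868'

Each match is replaced using the text its own group 1 captured.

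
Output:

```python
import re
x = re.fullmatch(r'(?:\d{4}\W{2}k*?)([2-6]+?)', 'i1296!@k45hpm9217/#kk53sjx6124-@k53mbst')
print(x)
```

None

`fullmatch` succeeds only if the pattern covers the string from start to end.
Here the string isn't matched end-to-end, so the call returns None.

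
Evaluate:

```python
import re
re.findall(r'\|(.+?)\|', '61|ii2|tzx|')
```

['ii2']

With the lazy modifier that quantifier settles for the fewest repetitions that let the rest of the pattern succeed (the atoms after it are unaffected and can still be greedy).
Because there's exactly one group, `findall` drops the full match and keeps group 1 from the one hit.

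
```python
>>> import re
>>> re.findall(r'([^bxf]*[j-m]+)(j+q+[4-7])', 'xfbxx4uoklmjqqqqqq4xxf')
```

[('4uoklm', 'jqqqqqq4')]

This matches zero or more of any character except [bxf], then one or more of a character in [j-m] (captured); then one or more of the literal 'j', then one or more of the literal 'q', then a character in [4-7] (captured).
2 groups means the one result is a tuple of 2 captured strings — 1 here.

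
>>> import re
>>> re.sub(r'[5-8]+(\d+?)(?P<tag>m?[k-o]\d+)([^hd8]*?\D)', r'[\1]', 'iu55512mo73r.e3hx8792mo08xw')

The pattern matches one or more of a character in [5-8]; then one or more of a digit (lazy) (captured); then optionally a literal 'm', then a character in [k-o], then one or more of a digit (captured as 'tag'); then zero or more of any character except [hd8] (lazy), then a non-digit (captured).
The `?` after the quantifier makes it lazy — it takes as little as possible before letting the rest of the pattern try.
Matches: at [2:12] → '55512mo73r'; at [17:26] → '8792mo08x'.
Each match is replaced using the text its own group 1 captured.

'iu[12].e3hx[92]w'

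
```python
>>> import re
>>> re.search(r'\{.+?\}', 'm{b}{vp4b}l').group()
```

'{b}'

A non-greedy quantifier consumes as few characters as it can — just enough that the remainder of the pattern still matches from where it stops; whatever follows it matches normally.
`re.search` tries every starting position until one works.
The match spans [1:4] → '{b}'.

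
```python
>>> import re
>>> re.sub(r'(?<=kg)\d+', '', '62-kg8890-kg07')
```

'62-kg-kg'

The positive lookaround only admits positions where the adjacent text matches; those characters stay outside the span.
Matches: at [5:9] → '8890'; at [12:14] → '07'.
Each match is replaced by ''.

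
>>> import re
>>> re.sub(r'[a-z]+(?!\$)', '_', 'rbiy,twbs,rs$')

A negative assertion filters positions out without eating any characters.
Matches: at [0:4] → 'rbiy'; at [5:9] → 'twbs'; at [10:11] → 'r'.
`sub` substitutes '_' at each match site.

'_,_,_s$'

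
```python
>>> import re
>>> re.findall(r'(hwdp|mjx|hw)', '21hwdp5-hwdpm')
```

`|` is ordered: at each position the engine commits to the first alternative that works.
With a single group, `findall` returns only what that group captured — 2 items.

['hwdp', 'hwdp']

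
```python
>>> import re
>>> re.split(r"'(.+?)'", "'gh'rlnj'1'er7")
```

['', 'gh', 'rlnj', '1', 'er7']

The group in the pattern means `split` returns the separators' captures alongside the pieces.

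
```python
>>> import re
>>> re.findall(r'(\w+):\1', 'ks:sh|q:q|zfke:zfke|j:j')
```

['s', 'q', 'zfke', 'j']

The backreference `\1` re-matches whatever the first group consumed, character for character.
One capturing group, so `findall` returns just the captured substring from each match — 4 in all.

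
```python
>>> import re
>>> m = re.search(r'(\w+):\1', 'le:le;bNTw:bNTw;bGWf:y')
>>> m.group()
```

The backreference `\1` re-matches whatever the first group consumed, character for character.
`re.search` scans for the first position where the pattern succeeds.
The match spans [0:5] → 'le:le'.
Captured: group 1 = 'le'.

'le:le'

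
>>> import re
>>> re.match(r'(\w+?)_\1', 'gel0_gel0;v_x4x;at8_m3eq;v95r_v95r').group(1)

The match spans [0:9] → 'gel0_gel0'.
Captured: group 1 = 'gel0'.

'gel0'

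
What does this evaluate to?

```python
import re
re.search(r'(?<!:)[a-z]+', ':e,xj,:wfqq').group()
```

Because the assertion is negative and zero-width, positions next to the forbidden text are skipped.
`search` walks the string left to right and returns the first match it finds.
The match spans [3:5] → 'xj'.

'xj'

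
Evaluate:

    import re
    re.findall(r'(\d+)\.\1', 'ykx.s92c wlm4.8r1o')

[]

`\1` has to match the exact text group 1 already captured.
`findall` collects group 1 from each match (0 total).
Nothing in the string satisfies the pattern, so the list is empty.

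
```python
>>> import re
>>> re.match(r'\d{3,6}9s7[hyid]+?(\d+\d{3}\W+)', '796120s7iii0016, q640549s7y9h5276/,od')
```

None

`match` is anchored at position 0; if the pattern doesn't fit there, it returns None.
Here the string doesn't start with a match, so the call returns None.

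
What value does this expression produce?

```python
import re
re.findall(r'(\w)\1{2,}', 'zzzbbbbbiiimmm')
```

`\1` has to match the exact text group 1 already captured.
Matches: at [0:3] match 'zzz', group 1 = 'z'; at [3:8] match 'bbbbb', group 1 = 'b'; at [8:11] match 'iii', group 1 = 'i'; at [11:14] match 'mmm', group 1 = 'm'.
Because there's exactly one group, `findall` drops the full match and keeps group 1 from each hit.

['z', 'b', 'i', 'm']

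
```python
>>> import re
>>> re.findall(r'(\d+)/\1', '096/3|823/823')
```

The backreference `\1` re-matches whatever the first group consumed, character for character.
`findall` collects group 1 from the one match (1 total).

['823']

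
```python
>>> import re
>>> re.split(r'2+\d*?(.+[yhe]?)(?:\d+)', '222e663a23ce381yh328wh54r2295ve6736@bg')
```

['', 'e663a23ce381yh328wh54r2295ve673', '@bg']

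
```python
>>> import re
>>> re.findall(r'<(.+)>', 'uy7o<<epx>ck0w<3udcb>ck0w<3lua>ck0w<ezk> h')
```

`findall` collects group 1 from the one match (1 total).

['<epx>ck0w<3udcb>ck0w<3lua>ck0w<ezk']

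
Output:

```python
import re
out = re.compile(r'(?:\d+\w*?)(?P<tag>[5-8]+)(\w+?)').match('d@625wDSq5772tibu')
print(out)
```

The pattern matches one or more of a digit, then zero or more of a word character (lazy) (non-capturing group); then one or more of a character in [5-8] (captured as 'tag'); then one or more of a word character (lazy) (captured).
`re.match` won't scan ahead — the pattern has to work from the very first character.
Here the string doesn't start with a match, so the call returns None.

None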